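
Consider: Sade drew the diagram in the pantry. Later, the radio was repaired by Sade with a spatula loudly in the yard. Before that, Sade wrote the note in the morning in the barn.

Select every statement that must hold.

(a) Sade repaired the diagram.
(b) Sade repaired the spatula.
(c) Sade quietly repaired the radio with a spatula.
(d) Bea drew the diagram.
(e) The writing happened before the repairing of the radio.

(a) Not entailed — Sade repaired the radio, not the diagram; the diagram belongs to the drawing event.
(b) Not entailed — the spatula is the instrument, not what was repaired.
(c) Not entailed — 'quietly' adds a manner not in (and inconsistent with) the original.
(d) Not entailed — the passage has Sade drawing the diagram, not Bea.
(e) Entailed — the narrative places the writing before the repairing.

(e)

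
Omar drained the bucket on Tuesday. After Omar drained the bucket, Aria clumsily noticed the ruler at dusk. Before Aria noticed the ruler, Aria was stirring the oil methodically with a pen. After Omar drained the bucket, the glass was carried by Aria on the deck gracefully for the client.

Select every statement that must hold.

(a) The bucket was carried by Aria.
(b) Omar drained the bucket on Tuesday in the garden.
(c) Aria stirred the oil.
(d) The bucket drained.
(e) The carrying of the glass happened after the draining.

(c), (d), (e)

(a) Not entailed — Aria carried the glass, not the bucket; the bucket belongs to the draining event.
(b) Not entailed — 'in the garden' adds information not in the original event.
(c) Entailed — 'stir' is an activity; 'was stirring' entails that some stirring happened, so 'stirred' holds.
(d) Entailed — 'Omar drained the bucket' is causative; it entails the inchoative 'the bucket drained'.
(e) Entailed — the narrative places the draining before the carrying.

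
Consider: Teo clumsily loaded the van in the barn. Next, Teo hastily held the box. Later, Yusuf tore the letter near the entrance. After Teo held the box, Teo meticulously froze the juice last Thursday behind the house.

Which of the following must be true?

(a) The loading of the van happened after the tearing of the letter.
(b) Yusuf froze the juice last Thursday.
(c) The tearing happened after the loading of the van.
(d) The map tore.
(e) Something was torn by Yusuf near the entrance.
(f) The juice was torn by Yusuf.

(c), (e)

(a) Not entailed — the narrative places the loading before the tearing, not after.
(b) Not entailed — the passage has Teo freezing the juice, not Yusuf.
(c) Entailed — the narrative places the loading before the tearing.
(d) Not entailed — the letter is what tore, not the map.
(e) Entailed — this follows by dropping conjuncts from the tearing event's description.
(f) Not entailed — Yusuf tore the letter, not the juice; the juice belongs to the freezing event.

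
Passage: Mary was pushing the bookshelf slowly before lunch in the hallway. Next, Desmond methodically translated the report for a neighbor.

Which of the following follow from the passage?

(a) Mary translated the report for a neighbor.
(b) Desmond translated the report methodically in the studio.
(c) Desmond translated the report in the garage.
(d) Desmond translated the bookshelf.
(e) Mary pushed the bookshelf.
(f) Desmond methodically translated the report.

(a) Not entailed — the passage has Desmond translating the report, not Mary.
(b) Not entailed — 'in the studio' adds information not in the original event.
(c) Not entailed — 'in the garage' adds information not in the original event.
(d) Not entailed — Desmond translated the report, not the bookshelf; the bookshelf belongs to the pushing event.
(e) Entailed — 'push' is an activity; 'was pushing' entails that some pushing happened, so 'pushed' holds.
(f) Entailed — the original entails any weakening of itself; this just drops 'for a neighbor'.

(e), (f)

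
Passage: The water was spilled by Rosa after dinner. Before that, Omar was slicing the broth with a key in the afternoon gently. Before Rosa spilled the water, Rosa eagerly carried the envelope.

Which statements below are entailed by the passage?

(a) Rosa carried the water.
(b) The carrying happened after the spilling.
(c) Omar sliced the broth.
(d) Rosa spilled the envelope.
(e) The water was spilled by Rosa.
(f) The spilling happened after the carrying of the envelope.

(e), (f)

(a) Not entailed — Rosa carried the envelope, not the water; the water belongs to the spilling event.
(b) Not entailed — the narrative places the carrying before the spilling, not after.
(c) Not entailed — 'was slicing' is progressive on an accomplishment; it does not entail the completed 'sliced'.
(d) Not entailed — Rosa spilled the water, not the envelope; the envelope belongs to the carrying event.
(e) Entailed — the original entails any weakening of itself; this just drops 'after dinner'.
(f) Entailed — the narrative places the carrying before the spilling.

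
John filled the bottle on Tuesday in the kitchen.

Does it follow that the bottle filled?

'John filled the bottle' is the causative; it entails the inchoative 'the bottle filled'.

yes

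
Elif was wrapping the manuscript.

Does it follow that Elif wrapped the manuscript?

'was wrapping' is progressive; for an accomplishment like 'wrap the manuscript', it doesn't entail completion.

no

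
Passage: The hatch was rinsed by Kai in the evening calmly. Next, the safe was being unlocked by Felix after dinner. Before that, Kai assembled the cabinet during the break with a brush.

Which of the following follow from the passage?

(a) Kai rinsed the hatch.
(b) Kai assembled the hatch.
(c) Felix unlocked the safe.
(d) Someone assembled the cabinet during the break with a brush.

(a), (d)

(a) Entailed — the original entails any weakening of itself; this just drops 'in the evening', 'calmly'.
(b) Not entailed — Kai assembled the cabinet, not the hatch; the hatch belongs to the rinsing event.
(c) Not entailed — 'was unlocking' is progressive on an accomplishment; it does not entail the completed 'unlocked'.
(d) Entailed — every conjunct here is already in the original assembling event.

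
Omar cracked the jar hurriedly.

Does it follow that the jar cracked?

yes

'Omar cracked the jar' is the causative; it entails the inchoative 'the jar cracked'.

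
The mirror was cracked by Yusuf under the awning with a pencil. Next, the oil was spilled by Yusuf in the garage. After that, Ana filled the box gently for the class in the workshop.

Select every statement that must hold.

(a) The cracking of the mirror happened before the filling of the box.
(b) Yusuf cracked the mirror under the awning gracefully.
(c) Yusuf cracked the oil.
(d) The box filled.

(a), (d)

(a) Entailed — the narrative places the cracking before the filling.
(b) Not entailed — 'gracefully' adds information not in the original event.
(c) Not entailed — Yusuf cracked the mirror, not the oil; the oil belongs to the spilling event.
(d) Entailed — 'Ana filled the box' is causative; it entails the inchoative 'the box filled'.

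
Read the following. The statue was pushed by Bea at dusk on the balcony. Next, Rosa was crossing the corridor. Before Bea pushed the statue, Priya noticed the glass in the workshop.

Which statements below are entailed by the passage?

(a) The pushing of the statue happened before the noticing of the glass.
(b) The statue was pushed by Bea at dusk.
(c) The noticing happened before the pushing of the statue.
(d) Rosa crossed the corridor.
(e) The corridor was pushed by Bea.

(a) Not entailed — the narrative places the noticing before the pushing, not after.
(b) Entailed — every conjunct here is already in the original pushing event.
(c) Entailed — the narrative places the noticing before the pushing.
(d) Not entailed — 'was crossing' is progressive on an accomplishment; it does not entail the completed 'crossed'.
(e) Not entailed — Bea pushed the statue, not the corridor; the corridor belongs to the crossing event.

(b), (c)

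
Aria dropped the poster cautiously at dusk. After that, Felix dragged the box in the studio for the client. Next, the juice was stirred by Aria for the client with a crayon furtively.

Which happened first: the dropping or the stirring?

the dropping

The connectives place the dropping before the stirring.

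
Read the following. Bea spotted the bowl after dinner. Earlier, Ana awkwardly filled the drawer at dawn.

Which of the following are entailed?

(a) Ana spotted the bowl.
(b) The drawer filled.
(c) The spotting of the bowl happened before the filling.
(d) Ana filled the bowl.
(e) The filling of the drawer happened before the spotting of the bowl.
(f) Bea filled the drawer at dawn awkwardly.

(b), (e)

(a) Not entailed — the passage has Bea spotting the bowl, not Ana.
(b) Entailed — 'Ana filled the drawer' is causative; it entails the inchoative 'the drawer filled'.
(c) Not entailed — the narrative places the filling before the spotting, not after.
(d) Not entailed — Ana filled the drawer, not the bowl; the bowl belongs to the spotting event.
(e) Entailed — the narrative places the filling before the spotting.
(f) Not entailed — the passage has Ana filling the drawer, not Bea.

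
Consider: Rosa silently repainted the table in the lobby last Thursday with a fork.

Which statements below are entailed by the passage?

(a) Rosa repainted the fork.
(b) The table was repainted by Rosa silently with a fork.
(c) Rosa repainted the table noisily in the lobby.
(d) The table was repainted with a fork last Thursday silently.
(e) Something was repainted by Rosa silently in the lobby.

(a) Not entailed — the fork is the instrument, not what was repainted.
(b) Entailed — dropping 'in the lobby', 'last Thursday' leaves a sub-description the original still satisfies.
(c) Not entailed — 'noisily' adds a manner not in (and inconsistent with) the original.
(d) Entailed — this follows by dropping conjuncts from the repainting event's description.
(e) Entailed — the original entails any weakening of itself; this just drops 'with a fork', 'last Thursday' and generalizes the patient.

(b), (d), (e)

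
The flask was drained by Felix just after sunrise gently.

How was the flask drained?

'gently' marks the manner of the draining event.

gently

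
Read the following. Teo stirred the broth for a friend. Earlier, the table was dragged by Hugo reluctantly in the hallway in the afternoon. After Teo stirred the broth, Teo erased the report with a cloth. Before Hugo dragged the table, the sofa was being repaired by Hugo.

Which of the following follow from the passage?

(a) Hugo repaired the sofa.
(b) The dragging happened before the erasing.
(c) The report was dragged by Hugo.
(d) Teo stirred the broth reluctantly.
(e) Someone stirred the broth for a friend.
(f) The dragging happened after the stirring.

(b), (e)

(a) Not entailed — 'was repairing' is progressive on an accomplishment; it does not entail the completed 'repaired'.
(b) Entailed — the narrative places the dragging before the erasing.
(c) Not entailed — Hugo dragged the table, not the report; the report belongs to the erasing event.
(d) Not entailed — 'reluctantly' adds information not in the original event.
(e) Entailed — generalizing the agent leaves a sub-description the original still satisfies.
(f) Not entailed — the narrative places the dragging before the stirring, not after.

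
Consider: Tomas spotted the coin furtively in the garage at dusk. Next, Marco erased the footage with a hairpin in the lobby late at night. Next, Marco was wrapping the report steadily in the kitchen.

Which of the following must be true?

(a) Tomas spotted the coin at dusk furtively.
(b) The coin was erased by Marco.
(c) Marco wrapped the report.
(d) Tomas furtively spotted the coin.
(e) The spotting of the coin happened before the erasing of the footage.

(a) Entailed — the original entails any weakening of itself; this just drops 'in the garage'.
(b) Not entailed — Marco erased the footage, not the coin; the coin belongs to the spotting event.
(c) Not entailed — 'was wrapping' is progressive on an accomplishment; it does not entail the completed 'wrapped'.
(d) Entailed — this follows by dropping conjuncts from the spotting event's description.
(e) Entailed — the narrative places the spotting before the erasing.

(a), (d), (e)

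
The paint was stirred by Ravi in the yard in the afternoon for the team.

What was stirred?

the paint

'the paint' marks the patient of the stirring event.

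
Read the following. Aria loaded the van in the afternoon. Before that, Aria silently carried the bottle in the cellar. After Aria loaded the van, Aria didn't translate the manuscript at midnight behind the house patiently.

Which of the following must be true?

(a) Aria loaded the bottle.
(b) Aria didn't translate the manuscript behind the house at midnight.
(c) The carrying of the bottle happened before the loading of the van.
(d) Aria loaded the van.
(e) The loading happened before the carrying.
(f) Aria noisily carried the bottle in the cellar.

(a) Not entailed — Aria loaded the van, not the bottle; the bottle belongs to the carrying event.
(b) Not entailed — dropping 'patiently' under negation is not valid — the original leaves open that Aria translated the manuscript some other way.
(c) Entailed — the narrative places the carrying before the loading.
(d) Entailed — every conjunct here is already in the original loading event.
(e) Not entailed — the narrative places the carrying before the loading, not after.
(f) Not entailed — 'noisily' adds a manner not in (and inconsistent with) the original.

(c), (d)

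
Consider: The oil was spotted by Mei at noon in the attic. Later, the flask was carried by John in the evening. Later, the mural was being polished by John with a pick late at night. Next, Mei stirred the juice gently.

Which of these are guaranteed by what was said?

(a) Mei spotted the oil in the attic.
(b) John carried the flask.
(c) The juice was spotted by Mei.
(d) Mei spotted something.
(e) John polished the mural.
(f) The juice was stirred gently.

(a) Entailed — this follows by dropping conjuncts from the spotting event's description.
(b) Entailed — this follows by dropping conjuncts from the carrying event's description.
(c) Not entailed — Mei spotted the oil, not the juice; the juice belongs to the stirring event.
(d) Entailed — this follows by dropping conjuncts from the spotting event's description.
(e) Entailed — 'polish' is an activity; 'was polishing' entails that some polishing happened, so 'polished' holds.
(f) Entailed — generalizing the agent leaves a sub-description the original still satisfies.

(a), (b), (d), (e), (f)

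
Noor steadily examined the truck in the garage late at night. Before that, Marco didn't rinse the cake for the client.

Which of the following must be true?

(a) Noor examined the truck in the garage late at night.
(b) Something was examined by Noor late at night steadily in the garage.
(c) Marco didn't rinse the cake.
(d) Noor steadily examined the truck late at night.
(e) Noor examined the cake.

(a), (b), (d)

(a) Entailed — every conjunct here is already in the original examining event.
(b) Entailed — the original entails any weakening of itself; this just generalizes the patient.
(c) Not entailed — dropping 'for the client' under negation is not valid — the original leaves open that Marco rinsed the cake some other way.
(d) Entailed — dropping 'in the garage' leaves a sub-description the original still satisfies.
(e) Not entailed — Noor examined the truck, not the cake; the cake belongs to the rinsing event.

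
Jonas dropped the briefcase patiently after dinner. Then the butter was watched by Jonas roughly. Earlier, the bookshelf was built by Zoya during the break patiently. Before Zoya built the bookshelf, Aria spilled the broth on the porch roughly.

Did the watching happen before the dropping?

The narrative orders the dropping before the watching.

no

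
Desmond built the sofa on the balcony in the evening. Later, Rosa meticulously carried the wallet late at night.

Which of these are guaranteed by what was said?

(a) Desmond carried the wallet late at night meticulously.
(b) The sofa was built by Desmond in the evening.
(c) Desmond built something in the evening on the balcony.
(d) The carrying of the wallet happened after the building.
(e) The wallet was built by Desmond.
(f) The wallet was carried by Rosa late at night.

(a) Not entailed — the passage has Rosa carrying the wallet, not Desmond.
(b) Entailed — dropping 'on the balcony' leaves a sub-description the original still satisfies.
(c) Entailed — the original entails any weakening of itself; this just generalizes the patient.
(d) Entailed — the narrative places the building before the carrying.
(e) Not entailed — Desmond built the sofa, not the wallet; the wallet belongs to the carrying event.
(f) Entailed — dropping 'meticulously' leaves a sub-description the original still satisfies.

(b), (c), (d), (f)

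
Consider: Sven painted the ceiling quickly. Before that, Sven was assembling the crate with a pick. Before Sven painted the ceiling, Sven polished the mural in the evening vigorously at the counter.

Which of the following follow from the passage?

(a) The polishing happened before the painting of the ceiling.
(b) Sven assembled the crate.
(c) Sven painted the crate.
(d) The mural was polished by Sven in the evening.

(a) Entailed — the narrative places the polishing before the painting.
(b) Not entailed — 'was assembling' is progressive on an accomplishment; it does not entail the completed 'assembled'.
(c) Not entailed — Sven painted the ceiling, not the crate; the crate belongs to the assembling event.
(d) Entailed — dropping 'at the counter', 'vigorously' leaves a sub-description the original still satisfies.

(a), (d)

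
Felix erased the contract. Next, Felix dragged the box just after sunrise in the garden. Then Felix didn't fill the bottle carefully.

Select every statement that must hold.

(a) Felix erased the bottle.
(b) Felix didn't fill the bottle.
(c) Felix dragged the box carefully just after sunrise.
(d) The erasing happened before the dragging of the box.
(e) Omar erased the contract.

(a) Not entailed — Felix erased the contract, not the bottle; the bottle belongs to the filling event.
(b) Not entailed — dropping 'carefully' under negation is not valid — the original leaves open that Felix filled the bottle some other way.
(c) Not entailed — 'carefully' adds information not in the original event.
(d) Entailed — the narrative places the erasing before the dragging.
(e) Not entailed — the passage has Felix erasing the contract, not Omar.

(d)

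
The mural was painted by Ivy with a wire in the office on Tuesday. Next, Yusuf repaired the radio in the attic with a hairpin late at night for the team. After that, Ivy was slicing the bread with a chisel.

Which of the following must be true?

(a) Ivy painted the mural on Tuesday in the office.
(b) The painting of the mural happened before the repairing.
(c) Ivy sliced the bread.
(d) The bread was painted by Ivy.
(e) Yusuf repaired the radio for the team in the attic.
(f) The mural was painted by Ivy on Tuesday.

(a) Entailed — this follows by dropping conjuncts from the painting event's description.
(b) Entailed — the narrative places the painting before the repairing.
(c) Not entailed — 'was slicing' is progressive on an accomplishment; it does not entail the completed 'sliced'.
(d) Not entailed — Ivy painted the mural, not the bread; the bread belongs to the slicing event.
(e) Entailed — every conjunct here is already in the original repairing event.
(f) Entailed — the original entails any weakening of itself; this just drops 'in the office', 'with a wire'.

(a), (b), (e), (f)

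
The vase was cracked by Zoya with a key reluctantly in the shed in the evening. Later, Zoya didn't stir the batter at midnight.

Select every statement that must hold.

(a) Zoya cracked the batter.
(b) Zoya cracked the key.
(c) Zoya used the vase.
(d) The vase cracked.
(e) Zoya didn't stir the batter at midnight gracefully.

(d), (e)

(a) Not entailed — Zoya cracked the vase, not the batter; the batter belongs to the stirring event.
(b) Not entailed — the key is the instrument, not what was cracked.
(c) Not entailed — the vase is the patient, not an instrument — Zoya used a key.
(d) Entailed — 'Zoya cracked the vase' is causative; it entails the inchoative 'the vase cracked'.
(e) Entailed — under negation, adding a further restriction is entailed: if no such stirring event occurred, none occurred gracefully either.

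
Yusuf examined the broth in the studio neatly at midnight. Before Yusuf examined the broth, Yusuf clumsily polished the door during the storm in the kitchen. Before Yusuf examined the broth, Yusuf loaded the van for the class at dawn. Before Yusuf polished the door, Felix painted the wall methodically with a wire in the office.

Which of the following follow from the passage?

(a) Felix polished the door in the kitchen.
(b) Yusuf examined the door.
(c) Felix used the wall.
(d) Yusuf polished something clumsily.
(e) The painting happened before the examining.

(d), (e)

(a) Not entailed — the passage has Yusuf polishing the door, not Felix.
(b) Not entailed — Yusuf examined the broth, not the door; the door belongs to the polishing event.
(c) Not entailed — the wall is the patient, not an instrument — Felix used a wire.
(d) Entailed — every conjunct here is already in the original polishing event.
(e) Entailed — the narrative places the painting before the examining.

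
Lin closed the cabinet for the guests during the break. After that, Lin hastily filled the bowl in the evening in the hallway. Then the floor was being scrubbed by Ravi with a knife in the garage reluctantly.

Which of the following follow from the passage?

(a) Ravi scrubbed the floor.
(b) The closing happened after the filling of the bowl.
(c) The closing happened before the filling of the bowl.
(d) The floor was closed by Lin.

(a), (c)

(a) Entailed — 'scrub' is an activity; 'was scrubbing' entails that some scrubbing happened, so 'scrubbed' holds.
(b) Not entailed — the narrative places the closing before the filling, not after.
(c) Entailed — the narrative places the closing before the filling.
(d) Not entailed — Lin closed the cabinet, not the floor; the floor belongs to the scrubbing event.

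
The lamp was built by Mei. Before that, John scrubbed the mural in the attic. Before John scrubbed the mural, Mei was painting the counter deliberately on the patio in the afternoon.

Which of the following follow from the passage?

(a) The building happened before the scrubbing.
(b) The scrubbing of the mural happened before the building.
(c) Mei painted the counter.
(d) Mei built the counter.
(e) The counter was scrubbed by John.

(b)

(a) Not entailed — the narrative places the scrubbing before the building, not after.
(b) Entailed — the narrative places the scrubbing before the building.
(c) Not entailed — 'was painting' is progressive on an accomplishment; it does not entail the completed 'painted'.
(d) Not entailed — Mei built the lamp, not the counter; the counter belongs to the painting event.
(e) Not entailed — John scrubbed the mural, not the counter; the counter belongs to the painting event.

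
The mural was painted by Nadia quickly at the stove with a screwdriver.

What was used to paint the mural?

a screwdriver

'with a screwdriver' marks the instrument of the painting event.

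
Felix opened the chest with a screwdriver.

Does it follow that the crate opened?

no

Nothing is said about any crate; only the chest is affected.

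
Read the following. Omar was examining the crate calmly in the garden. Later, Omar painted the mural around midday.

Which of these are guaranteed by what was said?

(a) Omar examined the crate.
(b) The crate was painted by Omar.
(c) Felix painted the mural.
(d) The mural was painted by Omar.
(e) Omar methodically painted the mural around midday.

(a), (d)

(a) Entailed — 'examine' is an activity; 'was examining' entails that some examining happened, so 'examined' holds.
(b) Not entailed — Omar painted the mural, not the crate; the crate belongs to the examining event.
(c) Not entailed — the passage has Omar painting the mural, not Felix.
(d) Entailed — dropping 'around midday' leaves a sub-description the original still satisfies.
(e) Not entailed — 'methodically' adds information not in the original event.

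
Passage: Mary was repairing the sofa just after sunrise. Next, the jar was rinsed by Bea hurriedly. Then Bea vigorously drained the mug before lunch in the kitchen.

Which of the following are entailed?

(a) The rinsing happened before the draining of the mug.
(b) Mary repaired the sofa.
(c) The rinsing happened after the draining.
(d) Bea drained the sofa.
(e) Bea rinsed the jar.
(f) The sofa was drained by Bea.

(a), (e)

(a) Entailed — the narrative places the rinsing before the draining.
(b) Not entailed — 'was repairing' is progressive on an accomplishment; it does not entail the completed 'repaired'.
(c) Not entailed — the narrative places the rinsing before the draining, not after.
(d) Not entailed — Bea drained the mug, not the sofa; the sofa belongs to the repairing event.
(e) Entailed — dropping 'hurriedly' leaves a sub-description the original still satisfies.
(f) Not entailed — Bea drained the mug, not the sofa; the sofa belongs to the repairing event.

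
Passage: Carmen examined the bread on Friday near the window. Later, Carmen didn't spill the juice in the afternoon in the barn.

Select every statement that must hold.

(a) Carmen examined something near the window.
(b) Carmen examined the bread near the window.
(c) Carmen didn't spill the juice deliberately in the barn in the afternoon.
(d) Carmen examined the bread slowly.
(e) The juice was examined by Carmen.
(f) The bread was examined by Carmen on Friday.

(a) Entailed — every conjunct here is already in the original examining event.
(b) Entailed — every conjunct here is already in the original examining event.
(c) Entailed — under negation, adding a further restriction is entailed: if no such spilling event occurred, none occurred deliberately either.
(d) Not entailed — 'slowly' adds information not in the original event.
(e) Not entailed — Carmen examined the bread, not the juice; the juice belongs to the spilling event.
(f) Entailed — every conjunct here is already in the original examining event.

(a), (b), (c), (f)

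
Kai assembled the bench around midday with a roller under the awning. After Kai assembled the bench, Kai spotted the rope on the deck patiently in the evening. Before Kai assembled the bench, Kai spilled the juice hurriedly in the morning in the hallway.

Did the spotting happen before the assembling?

no

The narrative orders the assembling before the spotting.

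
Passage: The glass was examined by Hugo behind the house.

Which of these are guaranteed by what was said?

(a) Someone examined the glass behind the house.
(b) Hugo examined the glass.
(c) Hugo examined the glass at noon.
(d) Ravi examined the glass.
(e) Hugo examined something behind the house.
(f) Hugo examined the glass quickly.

(a) Entailed — every conjunct here is already in the original examining event.
(b) Entailed — every conjunct here is already in the original examining event.
(c) Not entailed — 'at noon' adds information not in the original event.
(d) Not entailed — the passage has Hugo examining the glass, not Ravi.
(e) Entailed — the original entails any weakening of itself; this just generalizes the patient.
(f) Not entailed — 'quickly' adds information not in the original event.

(a), (b), (e)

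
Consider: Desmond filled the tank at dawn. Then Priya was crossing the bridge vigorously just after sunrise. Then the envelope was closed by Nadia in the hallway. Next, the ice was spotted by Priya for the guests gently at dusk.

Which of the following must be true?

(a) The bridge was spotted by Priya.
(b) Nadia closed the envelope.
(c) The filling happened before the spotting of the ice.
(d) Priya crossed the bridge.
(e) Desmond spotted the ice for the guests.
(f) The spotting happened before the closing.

(a) Not entailed — Priya spotted the ice, not the bridge; the bridge belongs to the crossing event.
(b) Entailed — this follows by dropping conjuncts from the closing event's description.
(c) Entailed — the narrative places the filling before the spotting.
(d) Not entailed — 'was crossing' is progressive on an accomplishment; it does not entail the completed 'crossed'.
(e) Not entailed — the passage has Priya spotting the ice, not Desmond.
(f) Not entailed — the narrative places the closing before the spotting, not after.

(b), (c)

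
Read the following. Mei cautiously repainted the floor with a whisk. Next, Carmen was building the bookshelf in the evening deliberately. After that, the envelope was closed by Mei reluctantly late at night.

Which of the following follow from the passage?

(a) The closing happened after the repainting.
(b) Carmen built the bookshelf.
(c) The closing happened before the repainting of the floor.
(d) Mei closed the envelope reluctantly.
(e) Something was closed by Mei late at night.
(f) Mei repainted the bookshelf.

(a) Entailed — the narrative places the repainting before the closing.
(b) Not entailed — 'was building' is progressive on an accomplishment; it does not entail the completed 'built'.
(c) Not entailed — the narrative places the repainting before the closing, not after.
(d) Entailed — dropping 'late at night' leaves a sub-description the original still satisfies.
(e) Entailed — dropping 'reluctantly' and generalizing the patient leaves a sub-description the original still satisfies.
(f) Not entailed — Mei repainted the floor, not the bookshelf; the bookshelf belongs to the building event.

(a), (d), (e)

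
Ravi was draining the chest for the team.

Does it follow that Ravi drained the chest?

no

'was draining' is progressive; for an accomplishment like 'drain the chest', it doesn't entail completion.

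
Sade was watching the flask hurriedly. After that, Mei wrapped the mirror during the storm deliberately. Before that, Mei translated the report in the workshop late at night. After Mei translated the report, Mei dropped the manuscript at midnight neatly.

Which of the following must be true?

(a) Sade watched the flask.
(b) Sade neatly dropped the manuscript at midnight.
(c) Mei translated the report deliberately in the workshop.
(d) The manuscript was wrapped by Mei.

(a) Entailed — 'watch' is an activity; 'was watching' entails that some watching happened, so 'watched' holds.
(b) Not entailed — the passage has Mei dropping the manuscript, not Sade.
(c) Not entailed — 'deliberately' adds information not in the original event.
(d) Not entailed — Mei wrapped the mirror, not the manuscript; the manuscript belongs to the dropping event.

(a)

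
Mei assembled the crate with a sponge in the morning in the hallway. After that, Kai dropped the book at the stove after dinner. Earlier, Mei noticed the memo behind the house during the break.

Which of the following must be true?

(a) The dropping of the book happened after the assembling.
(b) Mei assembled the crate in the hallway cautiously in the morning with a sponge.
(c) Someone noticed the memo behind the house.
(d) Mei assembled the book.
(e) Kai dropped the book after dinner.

(a) Entailed — the narrative places the assembling before the dropping.
(b) Not entailed — 'cautiously' adds information not in the original event.
(c) Entailed — the original entails any weakening of itself; this just drops 'during the break' and generalizes the agent.
(d) Not entailed — Mei assembled the crate, not the book; the book belongs to the dropping event.
(e) Entailed — every conjunct here is already in the original dropping event.

(a), (c), (e)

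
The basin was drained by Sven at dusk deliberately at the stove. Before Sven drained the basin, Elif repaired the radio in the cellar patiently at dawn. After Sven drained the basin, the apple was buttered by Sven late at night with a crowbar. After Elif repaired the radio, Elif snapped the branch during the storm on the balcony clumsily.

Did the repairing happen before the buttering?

yes

The narrative orders the repairing before the buttering.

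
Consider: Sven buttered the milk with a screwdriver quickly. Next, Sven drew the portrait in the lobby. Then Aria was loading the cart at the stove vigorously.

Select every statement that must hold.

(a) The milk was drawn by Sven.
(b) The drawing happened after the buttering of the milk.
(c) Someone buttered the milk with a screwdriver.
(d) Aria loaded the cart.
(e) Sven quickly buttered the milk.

(b), (c), (e)

(a) Not entailed — Sven drew the portrait, not the milk; the milk belongs to the buttering event.
(b) Entailed — the narrative places the buttering before the drawing.
(c) Entailed — this follows by dropping conjuncts from the buttering event's description.
(d) Not entailed — 'was loading' is progressive on an accomplishment; it does not entail the completed 'loaded'.
(e) Entailed — the original entails any weakening of itself; this just drops 'with a screwdriver'.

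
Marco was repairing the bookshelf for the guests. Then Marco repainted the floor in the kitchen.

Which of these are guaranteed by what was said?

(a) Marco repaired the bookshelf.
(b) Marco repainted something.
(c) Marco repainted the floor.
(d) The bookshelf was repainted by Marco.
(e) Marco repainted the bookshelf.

(b), (c)

(a) Not entailed — 'was repairing' is progressive on an accomplishment; it does not entail the completed 'repaired'.
(b) Entailed — this follows by dropping conjuncts from the repainting event's description.
(c) Entailed — the original entails any weakening of itself; this just drops 'in the kitchen'.
(d) Not entailed — Marco repainted the floor, not the bookshelf; the bookshelf belongs to the repairing event.
(e) Not entailed — Marco repainted the floor, not the bookshelf; the bookshelf belongs to the repairing event.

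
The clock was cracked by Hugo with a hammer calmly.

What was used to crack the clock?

'with a hammer' marks the instrument of the cracking event.

a hammer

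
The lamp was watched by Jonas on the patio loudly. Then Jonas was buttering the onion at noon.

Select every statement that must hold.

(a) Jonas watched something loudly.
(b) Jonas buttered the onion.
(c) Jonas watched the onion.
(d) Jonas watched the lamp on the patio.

(a), (d)

(a) Entailed — every conjunct here is already in the original watching event.
(b) Not entailed — 'was buttering' is progressive on an accomplishment; it does not entail the completed 'buttered'.
(c) Not entailed — Jonas watched the lamp, not the onion; the onion belongs to the buttering event.
(d) Entailed — every conjunct here is already in the original watching event.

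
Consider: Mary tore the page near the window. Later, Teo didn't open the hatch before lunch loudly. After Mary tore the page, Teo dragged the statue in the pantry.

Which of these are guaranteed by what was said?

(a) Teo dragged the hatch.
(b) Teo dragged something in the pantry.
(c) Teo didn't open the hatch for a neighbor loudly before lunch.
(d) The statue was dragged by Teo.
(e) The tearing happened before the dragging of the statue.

(a) Not entailed — Teo dragged the statue, not the hatch; the hatch belongs to the opening event.
(b) Entailed — every conjunct here is already in the original dragging event.
(c) Entailed — under negation, adding a further restriction is entailed: if no such opening event occurred, none occurred for a neighbor either.
(d) Entailed — every conjunct here is already in the original dragging event.
(e) Entailed — the narrative places the tearing before the dragging.

(b), (c), (d), (e)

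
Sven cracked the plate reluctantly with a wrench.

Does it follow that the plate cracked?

'Sven cracked the plate' is the causative; it entails the inchoative 'the plate cracked'.

yes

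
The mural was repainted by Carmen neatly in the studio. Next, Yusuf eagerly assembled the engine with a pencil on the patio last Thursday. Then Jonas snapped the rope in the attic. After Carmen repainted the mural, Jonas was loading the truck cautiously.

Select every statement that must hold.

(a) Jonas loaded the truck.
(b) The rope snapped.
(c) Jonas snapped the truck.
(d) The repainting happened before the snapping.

(a) Not entailed — 'was loading' is progressive on an accomplishment; it does not entail the completed 'loaded'.
(b) Entailed — 'Jonas snapped the rope' is causative; it entails the inchoative 'the rope snapped'.
(c) Not entailed — Jonas snapped the rope, not the truck; the truck belongs to the loading event.
(d) Entailed — the narrative places the repainting before the snapping.

(b), (d)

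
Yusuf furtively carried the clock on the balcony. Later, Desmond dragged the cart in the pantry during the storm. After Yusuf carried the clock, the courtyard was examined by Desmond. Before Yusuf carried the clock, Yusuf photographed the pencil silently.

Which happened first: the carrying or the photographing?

The connectives place the photographing before the carrying.

the photographing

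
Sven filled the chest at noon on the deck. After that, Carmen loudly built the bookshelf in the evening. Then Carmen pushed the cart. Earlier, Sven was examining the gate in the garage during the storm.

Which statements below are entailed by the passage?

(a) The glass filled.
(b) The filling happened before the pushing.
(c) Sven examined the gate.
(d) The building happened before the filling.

(a) Not entailed — the chest is what filled, not the glass.
(b) Entailed — the narrative places the filling before the pushing.
(c) Entailed — 'examine' is an activity; 'was examining' entails that some examining happened, so 'examined' holds.
(d) Not entailed — the narrative places the filling before the building, not after.

(b), (c)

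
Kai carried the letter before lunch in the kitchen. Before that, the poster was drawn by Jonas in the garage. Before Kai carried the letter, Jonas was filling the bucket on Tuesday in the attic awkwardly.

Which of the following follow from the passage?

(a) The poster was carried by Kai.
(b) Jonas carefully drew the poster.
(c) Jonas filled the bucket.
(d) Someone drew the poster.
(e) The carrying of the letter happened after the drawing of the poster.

(a) Not entailed — Kai carried the letter, not the poster; the poster belongs to the drawing event.
(b) Not entailed — 'carefully' adds information not in the original event.
(c) Not entailed — 'was filling' is progressive on an accomplishment; it does not entail the completed 'filled'.
(d) Entailed — dropping 'in the garage' and generalizing the agent leaves a sub-description the original still satisfies.
(e) Entailed — the narrative places the drawing before the carrying.

(d), (e)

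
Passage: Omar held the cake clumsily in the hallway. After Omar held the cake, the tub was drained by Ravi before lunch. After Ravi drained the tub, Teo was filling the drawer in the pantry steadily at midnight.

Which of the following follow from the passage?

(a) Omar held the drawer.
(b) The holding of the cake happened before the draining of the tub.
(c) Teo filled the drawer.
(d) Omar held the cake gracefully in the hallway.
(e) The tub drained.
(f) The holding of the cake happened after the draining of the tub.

(b), (e)

(a) Not entailed — Omar held the cake, not the drawer; the drawer belongs to the filling event.
(b) Entailed — the narrative places the holding before the draining.
(c) Not entailed — 'was filling' is progressive on an accomplishment; it does not entail the completed 'filled'.
(d) Not entailed — 'gracefully' adds a manner not in (and inconsistent with) the original.
(e) Entailed — 'Ravi drained the tub' is causative; it entails the inchoative 'the tub drained'.
(f) Not entailed — the narrative places the holding before the draining, not after.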